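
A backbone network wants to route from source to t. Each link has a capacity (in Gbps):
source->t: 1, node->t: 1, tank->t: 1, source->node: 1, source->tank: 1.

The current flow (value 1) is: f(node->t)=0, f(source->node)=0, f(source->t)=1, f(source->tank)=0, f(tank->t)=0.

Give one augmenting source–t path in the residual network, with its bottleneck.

Residual along source->tank->t: source->tank: 1, tank->t: 1.
Bottleneck = min = 1.

source->tank->t, bottleneck 1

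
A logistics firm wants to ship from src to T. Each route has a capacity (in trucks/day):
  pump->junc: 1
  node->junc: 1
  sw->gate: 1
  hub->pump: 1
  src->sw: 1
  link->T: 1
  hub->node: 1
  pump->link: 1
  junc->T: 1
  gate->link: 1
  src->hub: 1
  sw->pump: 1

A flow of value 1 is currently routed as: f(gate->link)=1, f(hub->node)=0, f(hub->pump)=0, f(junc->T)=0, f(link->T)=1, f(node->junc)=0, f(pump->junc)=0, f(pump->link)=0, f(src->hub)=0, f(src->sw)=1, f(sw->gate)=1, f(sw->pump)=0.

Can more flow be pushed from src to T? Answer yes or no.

Residual path src->hub->pump->junc->T has bottleneck 1 > 0.
Pushing 1 along it raises the flow to 2, so the given flow is not maximum.

Yes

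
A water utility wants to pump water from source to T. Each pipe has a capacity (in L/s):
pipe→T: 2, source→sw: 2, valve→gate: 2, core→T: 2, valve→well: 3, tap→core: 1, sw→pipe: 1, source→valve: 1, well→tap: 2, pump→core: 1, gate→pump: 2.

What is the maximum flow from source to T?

2

Augment source→sw→pipe→T: bottleneck 1. Total 1.
Augment source→valve→well→tap→core→T: bottleneck 1. Total 2.
No augmenting path remains in the residual graph.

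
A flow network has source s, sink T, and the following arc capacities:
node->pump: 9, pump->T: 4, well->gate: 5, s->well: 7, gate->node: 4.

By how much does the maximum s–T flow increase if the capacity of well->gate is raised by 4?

0

Original max flow = 4.
Edge well->gate does not cross the min cut (source side {gate, s, well}), so extra capacity there cannot help.
New max flow = 4. Increase = 0.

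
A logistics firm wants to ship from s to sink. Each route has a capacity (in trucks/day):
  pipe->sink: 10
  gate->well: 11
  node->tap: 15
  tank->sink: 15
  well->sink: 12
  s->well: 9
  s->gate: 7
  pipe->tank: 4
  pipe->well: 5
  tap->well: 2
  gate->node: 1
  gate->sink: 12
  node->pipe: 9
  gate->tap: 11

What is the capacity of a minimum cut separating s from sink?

16

Max flow = 16 (via 2 augmenting paths).
In the residual at optimum, the set reachable from s is {s}.
Cut edges: s->gate (cap 7), s->well (cap 9). Sum = 16.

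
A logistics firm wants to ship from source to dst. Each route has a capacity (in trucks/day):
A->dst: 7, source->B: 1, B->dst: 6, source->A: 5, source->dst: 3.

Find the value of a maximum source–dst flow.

Augment source->dst: bottleneck 3. Total 3.
Augment source->A->dst: bottleneck 5. Total 8.
Augment source->B->dst: bottleneck 1. Total 9.
No augmenting path remains in the residual graph.

9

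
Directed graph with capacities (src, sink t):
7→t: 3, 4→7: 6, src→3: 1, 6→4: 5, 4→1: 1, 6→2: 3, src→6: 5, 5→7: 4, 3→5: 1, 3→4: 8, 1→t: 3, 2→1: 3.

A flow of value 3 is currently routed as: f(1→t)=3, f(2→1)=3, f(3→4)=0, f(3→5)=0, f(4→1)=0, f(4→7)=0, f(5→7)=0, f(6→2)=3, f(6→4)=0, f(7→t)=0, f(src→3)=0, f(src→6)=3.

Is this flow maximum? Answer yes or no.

No

Residual path src→6→4→7→t has bottleneck 2 > 0.
Pushing 2 along it raises the flow to 5, so the given flow is not maximum.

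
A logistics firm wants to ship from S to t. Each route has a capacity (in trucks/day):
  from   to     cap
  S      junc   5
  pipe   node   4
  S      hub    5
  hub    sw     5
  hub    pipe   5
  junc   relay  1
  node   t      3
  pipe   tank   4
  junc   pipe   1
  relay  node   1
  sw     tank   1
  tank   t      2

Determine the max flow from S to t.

5

Augment S→hub→sw→tank→t: bottleneck 1. Total 1.
Augment S→hub→pipe→tank→t: bottleneck 1. Total 2.
Augment S→hub→pipe→node→t: bottleneck 3. Total 5.
No augmenting path remains in the residual graph.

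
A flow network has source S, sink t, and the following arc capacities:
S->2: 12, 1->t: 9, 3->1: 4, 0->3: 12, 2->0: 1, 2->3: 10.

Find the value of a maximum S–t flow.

4

Augment S->2->3->1->t: bottleneck 4. Total 4.
No augmenting path remains in the residual graph.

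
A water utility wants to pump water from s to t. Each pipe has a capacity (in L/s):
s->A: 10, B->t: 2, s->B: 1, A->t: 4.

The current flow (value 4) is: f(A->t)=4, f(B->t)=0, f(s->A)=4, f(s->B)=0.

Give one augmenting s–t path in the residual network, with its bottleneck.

s->B->t, bottleneck 1

Residual along s->B->t: s->B: 1, B->t: 2.
Bottleneck = min = 1.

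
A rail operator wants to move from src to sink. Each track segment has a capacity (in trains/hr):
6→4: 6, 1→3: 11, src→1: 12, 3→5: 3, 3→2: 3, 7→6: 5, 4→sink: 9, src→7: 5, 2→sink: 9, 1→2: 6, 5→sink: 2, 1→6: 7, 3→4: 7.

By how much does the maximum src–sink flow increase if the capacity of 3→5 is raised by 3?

0

Original max flow = 17.
Edge 3→5 does not cross the min cut (source side {src}), so extra capacity there cannot help.
New max flow = 17. Increase = 0.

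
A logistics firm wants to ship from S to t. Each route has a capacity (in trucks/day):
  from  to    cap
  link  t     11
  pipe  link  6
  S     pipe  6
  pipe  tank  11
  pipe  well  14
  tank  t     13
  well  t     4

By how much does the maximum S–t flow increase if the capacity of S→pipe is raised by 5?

Original max flow = 6.
After raising cap(S→pipe), augmenting paths through that edge carry 5 more units.
New max flow = 11. Increase = 5.

5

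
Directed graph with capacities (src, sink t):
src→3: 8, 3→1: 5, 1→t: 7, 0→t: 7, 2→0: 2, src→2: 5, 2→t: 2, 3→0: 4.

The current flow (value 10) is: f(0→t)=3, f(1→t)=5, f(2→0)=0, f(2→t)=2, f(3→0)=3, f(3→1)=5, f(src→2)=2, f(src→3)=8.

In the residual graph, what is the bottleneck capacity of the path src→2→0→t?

Residual capacities along the path: src→2: 3, 2→0: 2, 0→t: 4.
Minimum is 2.

2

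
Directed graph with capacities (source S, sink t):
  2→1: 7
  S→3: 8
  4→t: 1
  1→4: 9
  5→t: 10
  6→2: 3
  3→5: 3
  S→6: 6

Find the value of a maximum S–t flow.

4

Augment S→3→5→t: bottleneck 3. Total 3.
Augment S→6→2→1→4→t: bottleneck 1. Total 4.
No augmenting path remains in the residual graph.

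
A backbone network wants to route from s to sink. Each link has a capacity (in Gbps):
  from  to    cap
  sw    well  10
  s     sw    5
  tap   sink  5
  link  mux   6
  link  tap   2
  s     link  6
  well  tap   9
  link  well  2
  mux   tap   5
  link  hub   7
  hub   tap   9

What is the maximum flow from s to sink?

5

Augment s->link->tap->sink: bottleneck 2. Total 2.
Augment s->sw->well->tap->sink: bottleneck 3. Total 5.
No augmenting path remains in the residual graph.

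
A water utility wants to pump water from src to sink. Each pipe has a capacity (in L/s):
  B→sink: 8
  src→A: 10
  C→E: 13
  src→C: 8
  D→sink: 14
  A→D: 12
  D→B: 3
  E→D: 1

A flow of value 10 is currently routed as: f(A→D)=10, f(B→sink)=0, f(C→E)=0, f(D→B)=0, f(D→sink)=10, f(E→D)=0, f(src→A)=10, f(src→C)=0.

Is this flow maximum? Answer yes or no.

Residual path src→C→E→D→sink has bottleneck 1 > 0.
Pushing 1 along it raises the flow to 11, so the given flow is not maximum.

No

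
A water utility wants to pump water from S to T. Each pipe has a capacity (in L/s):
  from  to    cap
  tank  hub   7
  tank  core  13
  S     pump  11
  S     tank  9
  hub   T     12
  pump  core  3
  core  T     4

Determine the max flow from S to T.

Augment S->tank->hub->T: bottleneck 7. Total 7.
Augment S->tank->core->T: bottleneck 2. Total 9.
Augment S->pump->core->T: bottleneck 2. Total 11.
No augmenting path remains in the residual graph.

11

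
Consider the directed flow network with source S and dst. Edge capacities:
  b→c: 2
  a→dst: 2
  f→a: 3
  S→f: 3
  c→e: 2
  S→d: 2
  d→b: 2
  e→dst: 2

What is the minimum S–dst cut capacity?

Max flow = 4 (via 2 augmenting paths).
In the residual at optimum, the set reachable from S is {S, a, f}.
Cut edges: S→d (cap 2), a→dst (cap 2). Sum = 4.

4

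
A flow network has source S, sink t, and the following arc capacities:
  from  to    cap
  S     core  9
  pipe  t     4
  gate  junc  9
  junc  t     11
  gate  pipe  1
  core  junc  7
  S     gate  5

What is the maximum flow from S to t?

Augment S→gate→pipe→t: bottleneck 1. Total 1.
Augment S→gate→junc→t: bottleneck 4. Total 5.
Augment S→core→junc→t: bottleneck 7. Total 12.
No augmenting path remains in the residual graph.

12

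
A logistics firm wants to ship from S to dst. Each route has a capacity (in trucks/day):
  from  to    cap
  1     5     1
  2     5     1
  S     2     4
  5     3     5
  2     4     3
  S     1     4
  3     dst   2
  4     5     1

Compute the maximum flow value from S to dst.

2

Augment S→2→5→3→dst: bottleneck 1. Total 1.
Augment S→1→5→3→dst: bottleneck 1. Total 2.
No augmenting path remains in the residual graph.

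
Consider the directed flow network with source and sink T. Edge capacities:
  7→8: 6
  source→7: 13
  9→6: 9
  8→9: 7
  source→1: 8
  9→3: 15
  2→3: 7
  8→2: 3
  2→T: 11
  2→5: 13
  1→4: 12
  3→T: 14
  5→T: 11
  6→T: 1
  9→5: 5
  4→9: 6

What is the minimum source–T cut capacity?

12

Max flow = 12 (via 4 augmenting paths).
In the residual at optimum, the set reachable from source is {1, 4, 7, source}.
Cut edges: 7→8 (cap 6), 4→9 (cap 6). Sum = 12.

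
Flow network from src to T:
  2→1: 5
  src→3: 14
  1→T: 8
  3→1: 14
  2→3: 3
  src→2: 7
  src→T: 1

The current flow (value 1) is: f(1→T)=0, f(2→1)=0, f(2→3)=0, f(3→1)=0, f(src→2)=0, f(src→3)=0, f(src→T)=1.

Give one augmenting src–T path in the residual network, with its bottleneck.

Residual along src→2→1→T: src→2: 7, 2→1: 5, 1→T: 8.
Bottleneck = min = 5.

src→2→1→T, bottleneck 5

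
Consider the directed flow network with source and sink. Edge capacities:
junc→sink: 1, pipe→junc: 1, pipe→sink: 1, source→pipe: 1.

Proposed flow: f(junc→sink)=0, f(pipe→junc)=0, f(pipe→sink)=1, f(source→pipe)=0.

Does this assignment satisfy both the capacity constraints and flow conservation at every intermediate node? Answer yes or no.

Conservation fails at pipe: inflow 0 ≠ outflow 1.

No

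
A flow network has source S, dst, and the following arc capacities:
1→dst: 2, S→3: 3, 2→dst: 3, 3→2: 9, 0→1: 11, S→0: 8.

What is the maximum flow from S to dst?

Augment S→3→2→dst: bottleneck 3. Total 3.
Augment S→0→1→dst: bottleneck 2. Total 5.
No augmenting path remains in the residual graph.

5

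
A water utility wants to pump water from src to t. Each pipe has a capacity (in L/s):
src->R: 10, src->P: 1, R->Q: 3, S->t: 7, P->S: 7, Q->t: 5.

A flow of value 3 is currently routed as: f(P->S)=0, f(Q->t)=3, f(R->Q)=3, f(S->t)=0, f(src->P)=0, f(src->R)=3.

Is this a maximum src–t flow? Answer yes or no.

Residual path src->P->S->t has bottleneck 1 > 0.
Pushing 1 along it raises the flow to 4, so the given flow is not maximum.

No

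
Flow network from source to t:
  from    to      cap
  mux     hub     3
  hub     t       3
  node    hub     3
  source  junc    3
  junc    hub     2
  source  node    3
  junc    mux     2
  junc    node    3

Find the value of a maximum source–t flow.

3

Augment source→junc→hub→t: bottleneck 2. Total 2.
Augment source→node→hub→t: bottleneck 1. Total 3.
No augmenting path remains in the residual graph.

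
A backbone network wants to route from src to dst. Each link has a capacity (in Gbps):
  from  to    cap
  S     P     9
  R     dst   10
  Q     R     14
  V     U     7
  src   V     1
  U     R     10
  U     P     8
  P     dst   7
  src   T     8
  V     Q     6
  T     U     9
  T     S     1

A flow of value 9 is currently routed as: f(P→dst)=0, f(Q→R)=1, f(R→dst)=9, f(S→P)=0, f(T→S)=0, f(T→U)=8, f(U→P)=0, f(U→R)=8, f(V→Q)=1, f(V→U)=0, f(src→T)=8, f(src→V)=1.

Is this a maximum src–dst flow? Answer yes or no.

Yes

Residual reachable from src: {src}; dst is not reachable.
Saturated cut: src→V, src→T with total capacity 9 = current flow value. Flow is maximum.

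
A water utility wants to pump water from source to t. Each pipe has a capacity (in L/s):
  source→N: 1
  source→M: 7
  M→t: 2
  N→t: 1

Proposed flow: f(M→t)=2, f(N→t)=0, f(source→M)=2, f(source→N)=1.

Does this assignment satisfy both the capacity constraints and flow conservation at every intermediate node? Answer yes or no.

No

Conservation fails at N: inflow 1 ≠ outflow 0.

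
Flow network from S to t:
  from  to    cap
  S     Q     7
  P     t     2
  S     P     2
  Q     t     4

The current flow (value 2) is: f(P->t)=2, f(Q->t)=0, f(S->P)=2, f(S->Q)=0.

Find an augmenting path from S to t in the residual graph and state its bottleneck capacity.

Residual along S->Q->t: S->Q: 7, Q->t: 4.
Bottleneck = min = 4.

S->Q->t, bottleneck 4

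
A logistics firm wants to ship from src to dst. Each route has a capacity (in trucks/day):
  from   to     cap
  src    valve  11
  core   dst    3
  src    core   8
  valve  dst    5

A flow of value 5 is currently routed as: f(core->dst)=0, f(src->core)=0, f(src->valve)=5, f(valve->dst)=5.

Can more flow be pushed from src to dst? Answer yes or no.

Residual path src->core->dst has bottleneck 3 > 0.
Pushing 3 along it raises the flow to 8, so the given flow is not maximum.

Yes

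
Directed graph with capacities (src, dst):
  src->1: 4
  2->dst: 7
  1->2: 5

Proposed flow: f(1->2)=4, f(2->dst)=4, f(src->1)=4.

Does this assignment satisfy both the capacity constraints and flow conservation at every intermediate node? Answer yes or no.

Every edge has 0 ≤ f(e) ≤ cap(e).
At each intermediate node, inflow equals outflow.

Yes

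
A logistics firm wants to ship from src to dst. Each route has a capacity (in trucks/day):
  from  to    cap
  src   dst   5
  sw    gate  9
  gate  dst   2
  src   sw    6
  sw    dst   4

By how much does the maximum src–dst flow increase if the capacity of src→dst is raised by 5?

Original max flow = 11.
After raising cap(src→dst), augmenting paths through that edge carry 5 more units.
New max flow = 16. Increase = 5.

5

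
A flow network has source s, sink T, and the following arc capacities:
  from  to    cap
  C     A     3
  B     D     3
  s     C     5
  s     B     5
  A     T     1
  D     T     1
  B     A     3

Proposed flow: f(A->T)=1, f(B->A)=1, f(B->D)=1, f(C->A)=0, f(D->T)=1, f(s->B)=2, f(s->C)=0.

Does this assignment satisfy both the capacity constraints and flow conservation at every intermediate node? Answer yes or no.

Yes

Every edge has 0 ≤ f(e) ≤ cap(e).
At each intermediate node, inflow equals outflow.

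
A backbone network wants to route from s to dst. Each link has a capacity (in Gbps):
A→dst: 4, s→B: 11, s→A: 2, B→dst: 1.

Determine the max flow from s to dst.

Augment s→A→dst: bottleneck 2. Total 2.
Augment s→B→dst: bottleneck 1. Total 3.
No augmenting path remains in the residual graph.

3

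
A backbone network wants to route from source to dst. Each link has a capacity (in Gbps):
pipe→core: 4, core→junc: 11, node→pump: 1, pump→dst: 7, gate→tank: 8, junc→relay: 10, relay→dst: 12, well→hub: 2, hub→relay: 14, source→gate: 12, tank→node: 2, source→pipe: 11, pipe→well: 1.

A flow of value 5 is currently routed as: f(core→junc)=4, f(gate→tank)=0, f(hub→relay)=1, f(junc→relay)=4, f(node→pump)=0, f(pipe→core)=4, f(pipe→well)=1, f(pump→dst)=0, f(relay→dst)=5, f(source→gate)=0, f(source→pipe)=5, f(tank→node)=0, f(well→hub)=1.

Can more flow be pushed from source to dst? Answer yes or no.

Residual path source→gate→tank→node→pump→dst has bottleneck 1 > 0.
Pushing 1 along it raises the flow to 6, so the given flow is not maximum.

Yes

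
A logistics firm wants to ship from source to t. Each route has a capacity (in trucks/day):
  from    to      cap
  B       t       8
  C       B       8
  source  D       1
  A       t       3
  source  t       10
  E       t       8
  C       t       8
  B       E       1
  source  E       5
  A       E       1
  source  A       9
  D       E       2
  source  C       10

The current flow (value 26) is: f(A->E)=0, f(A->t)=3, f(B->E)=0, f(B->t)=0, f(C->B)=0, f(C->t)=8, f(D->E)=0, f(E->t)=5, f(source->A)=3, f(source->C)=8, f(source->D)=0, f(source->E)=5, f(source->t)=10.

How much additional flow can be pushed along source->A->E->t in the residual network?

Residual capacities along the path: source->A: 6, A->E: 1, E->t: 3.
Minimum is 1.

1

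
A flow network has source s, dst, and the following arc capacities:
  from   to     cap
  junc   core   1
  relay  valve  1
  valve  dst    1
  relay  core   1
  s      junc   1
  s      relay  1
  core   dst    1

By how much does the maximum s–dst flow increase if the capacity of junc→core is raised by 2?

0

Original max flow = 2.
Edge junc→core does not cross the min cut (source side {s}), so extra capacity there cannot help.
New max flow = 2. Increase = 0.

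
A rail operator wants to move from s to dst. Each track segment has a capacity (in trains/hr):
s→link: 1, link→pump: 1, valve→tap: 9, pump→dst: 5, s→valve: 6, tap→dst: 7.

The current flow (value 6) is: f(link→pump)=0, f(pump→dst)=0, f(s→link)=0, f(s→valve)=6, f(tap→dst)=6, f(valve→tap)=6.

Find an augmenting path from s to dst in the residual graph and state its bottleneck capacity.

s→link→pump→dst, bottleneck 1

Residual along s→link→pump→dst: s→link: 1, link→pump: 1, pump→dst: 5.
Bottleneck = min = 1.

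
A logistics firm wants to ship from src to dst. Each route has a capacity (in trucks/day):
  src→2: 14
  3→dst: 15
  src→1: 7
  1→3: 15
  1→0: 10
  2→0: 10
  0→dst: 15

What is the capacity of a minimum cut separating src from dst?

17

Max flow = 17 (via 2 augmenting paths).
In the residual at optimum, the set reachable from src is {2, src}.
Cut edges: src→1 (cap 7), 2→0 (cap 10). Sum = 17.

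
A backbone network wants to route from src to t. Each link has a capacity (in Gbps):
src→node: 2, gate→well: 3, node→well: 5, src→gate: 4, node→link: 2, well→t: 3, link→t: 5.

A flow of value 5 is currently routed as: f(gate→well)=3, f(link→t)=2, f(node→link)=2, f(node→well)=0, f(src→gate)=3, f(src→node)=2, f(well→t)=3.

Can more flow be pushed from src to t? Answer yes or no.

No

Residual reachable from src: {gate, src}; t is not reachable.
Saturated cut: src→node, gate→well with total capacity 5 = current flow value. Flow is maximum.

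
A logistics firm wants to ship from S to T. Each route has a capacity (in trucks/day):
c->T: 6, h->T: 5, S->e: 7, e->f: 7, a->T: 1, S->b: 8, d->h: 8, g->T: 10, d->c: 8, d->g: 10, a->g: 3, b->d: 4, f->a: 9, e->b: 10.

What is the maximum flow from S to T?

Augment S->e->f->a->T: bottleneck 1. Total 1.
Augment S->b->d->h->T: bottleneck 4. Total 5.
Augment S->e->f->a->g->T: bottleneck 3. Total 8.
No augmenting path remains in the residual graph.

8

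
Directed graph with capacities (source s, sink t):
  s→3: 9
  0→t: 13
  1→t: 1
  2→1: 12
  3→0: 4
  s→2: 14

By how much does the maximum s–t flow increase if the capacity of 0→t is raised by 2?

0

Original max flow = 5.
Edge 0→t does not cross the min cut (source side {1, 2, 3, s}), so extra capacity there cannot help.
New max flow = 5. Increase = 0.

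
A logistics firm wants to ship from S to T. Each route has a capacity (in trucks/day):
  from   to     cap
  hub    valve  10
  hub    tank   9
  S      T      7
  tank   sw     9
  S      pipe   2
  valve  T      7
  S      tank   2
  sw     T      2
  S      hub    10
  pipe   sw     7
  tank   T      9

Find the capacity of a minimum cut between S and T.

Max flow = 21 (via 5 augmenting paths).
In the residual at optimum, the set reachable from S is {S}.
Cut edges: S→pipe (cap 2), S→hub (cap 10), S→tank (cap 2), S→T (cap 7). Sum = 21.

21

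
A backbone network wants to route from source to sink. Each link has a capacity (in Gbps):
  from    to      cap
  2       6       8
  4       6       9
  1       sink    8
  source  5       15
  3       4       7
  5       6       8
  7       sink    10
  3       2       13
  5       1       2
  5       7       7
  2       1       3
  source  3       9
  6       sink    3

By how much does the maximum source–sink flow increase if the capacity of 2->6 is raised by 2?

0

Original max flow = 15.
Edge 2->6 does not cross the min cut (source side {2, 3, 4, 5, 6, source}), so extra capacity there cannot help.
New max flow = 15. Increase = 0.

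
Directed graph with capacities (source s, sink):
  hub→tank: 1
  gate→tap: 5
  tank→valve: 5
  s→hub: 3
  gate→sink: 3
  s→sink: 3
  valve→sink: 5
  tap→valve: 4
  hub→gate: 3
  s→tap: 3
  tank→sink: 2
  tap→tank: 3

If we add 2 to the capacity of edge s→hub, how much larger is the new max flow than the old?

Original max flow = 9.
After raising cap(s→hub), augmenting paths through that edge carry 1 more unit.
New max flow = 10. Increase = 1.

1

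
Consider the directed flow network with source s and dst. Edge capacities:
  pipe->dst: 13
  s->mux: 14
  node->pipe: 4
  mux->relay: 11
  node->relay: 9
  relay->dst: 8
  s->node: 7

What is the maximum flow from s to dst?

Augment s->mux->relay->dst: bottleneck 8. Total 8.
Augment s->node->pipe->dst: bottleneck 4. Total 12.
No augmenting path remains in the residual graph.

12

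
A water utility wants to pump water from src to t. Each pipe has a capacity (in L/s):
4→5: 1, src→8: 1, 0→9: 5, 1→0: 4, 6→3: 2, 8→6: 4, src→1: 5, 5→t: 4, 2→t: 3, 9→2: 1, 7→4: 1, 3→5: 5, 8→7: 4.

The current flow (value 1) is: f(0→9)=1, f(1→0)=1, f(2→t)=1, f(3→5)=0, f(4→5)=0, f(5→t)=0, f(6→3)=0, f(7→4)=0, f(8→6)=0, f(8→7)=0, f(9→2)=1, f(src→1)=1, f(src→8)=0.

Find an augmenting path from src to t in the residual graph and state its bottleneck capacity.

src→8→7→4→5→t, bottleneck 1

Residual along src→8→7→4→5→t: src→8: 1, 8→7: 4, 7→4: 1, 4→5: 1, 5→t: 4.
Bottleneck = min = 1.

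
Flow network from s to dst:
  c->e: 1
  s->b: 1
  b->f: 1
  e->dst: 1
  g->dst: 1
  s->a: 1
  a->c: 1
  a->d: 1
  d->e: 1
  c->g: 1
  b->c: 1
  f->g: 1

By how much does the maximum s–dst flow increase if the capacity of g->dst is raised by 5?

Original max flow = 2.
Edge g->dst does not cross the min cut (source side {s}), so extra capacity there cannot help.
New max flow = 2. Increase = 0.

0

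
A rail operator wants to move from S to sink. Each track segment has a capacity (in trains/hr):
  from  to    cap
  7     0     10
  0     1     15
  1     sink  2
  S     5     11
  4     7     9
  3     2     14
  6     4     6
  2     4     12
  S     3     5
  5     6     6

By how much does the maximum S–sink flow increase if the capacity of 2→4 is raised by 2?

Original max flow = 2.
Edge 2→4 does not cross the min cut (source side {0, 1, 2, 3, 4, 5, 6, 7, S}), so extra capacity there cannot help.
New max flow = 2. Increase = 0.

0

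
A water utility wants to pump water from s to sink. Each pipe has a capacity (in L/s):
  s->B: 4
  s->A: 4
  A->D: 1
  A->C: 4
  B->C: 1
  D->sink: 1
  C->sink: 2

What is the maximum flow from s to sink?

Augment s->B->C->sink: bottleneck 1. Total 1.
Augment s->A->C->sink: bottleneck 1. Total 2.
Augment s->A->D->sink: bottleneck 1. Total 3.
No augmenting path remains in the residual graph.

3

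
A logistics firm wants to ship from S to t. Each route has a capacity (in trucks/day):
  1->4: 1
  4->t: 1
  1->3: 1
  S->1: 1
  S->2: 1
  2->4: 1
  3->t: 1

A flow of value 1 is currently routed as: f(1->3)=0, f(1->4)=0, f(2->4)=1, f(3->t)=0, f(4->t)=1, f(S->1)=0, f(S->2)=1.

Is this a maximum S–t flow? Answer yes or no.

No

Residual path S->1->3->t has bottleneck 1 > 0.
Pushing 1 along it raises the flow to 2, so the given flow is not maximum.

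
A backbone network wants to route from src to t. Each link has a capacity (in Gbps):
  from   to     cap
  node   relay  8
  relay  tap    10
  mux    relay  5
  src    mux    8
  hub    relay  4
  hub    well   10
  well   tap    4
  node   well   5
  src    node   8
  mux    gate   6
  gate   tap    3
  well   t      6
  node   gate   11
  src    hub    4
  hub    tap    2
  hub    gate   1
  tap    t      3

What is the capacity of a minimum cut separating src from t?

Max flow = 9 (via 3 augmenting paths).
In the residual at optimum, the set reachable from src is {gate, hub, mux, node, relay, src, tap, well}.
Cut edges: well->t (cap 6), tap->t (cap 3). Sum = 9.

9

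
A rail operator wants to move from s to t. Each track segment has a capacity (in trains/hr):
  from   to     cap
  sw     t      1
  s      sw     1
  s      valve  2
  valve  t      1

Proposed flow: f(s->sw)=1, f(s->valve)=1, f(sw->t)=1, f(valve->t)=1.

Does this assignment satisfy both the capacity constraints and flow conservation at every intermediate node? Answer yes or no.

Yes

Every edge has 0 ≤ f(e) ≤ cap(e).
At each intermediate node, inflow equals outflow.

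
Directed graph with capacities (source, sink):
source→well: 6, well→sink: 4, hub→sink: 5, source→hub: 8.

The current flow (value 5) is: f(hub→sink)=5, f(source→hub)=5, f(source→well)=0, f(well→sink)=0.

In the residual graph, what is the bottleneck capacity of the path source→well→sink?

Residual capacities along the path: source→well: 6, well→sink: 4.
Minimum is 4.

4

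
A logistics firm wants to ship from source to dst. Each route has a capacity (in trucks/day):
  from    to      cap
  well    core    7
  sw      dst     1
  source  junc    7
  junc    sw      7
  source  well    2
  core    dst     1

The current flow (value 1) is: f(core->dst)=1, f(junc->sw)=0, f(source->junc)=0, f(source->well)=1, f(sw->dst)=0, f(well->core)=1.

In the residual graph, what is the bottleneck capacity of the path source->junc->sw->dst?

1

Residual capacities along the path: source->junc: 7, junc->sw: 7, sw->dst: 1.
Minimum is 1.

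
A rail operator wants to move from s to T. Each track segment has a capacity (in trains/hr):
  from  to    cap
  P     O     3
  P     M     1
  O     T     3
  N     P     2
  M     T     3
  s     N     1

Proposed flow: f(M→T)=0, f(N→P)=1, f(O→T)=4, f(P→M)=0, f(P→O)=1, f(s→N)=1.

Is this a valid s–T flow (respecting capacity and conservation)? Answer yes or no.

Capacity violated on O→T: flow 4 > capacity 3.

No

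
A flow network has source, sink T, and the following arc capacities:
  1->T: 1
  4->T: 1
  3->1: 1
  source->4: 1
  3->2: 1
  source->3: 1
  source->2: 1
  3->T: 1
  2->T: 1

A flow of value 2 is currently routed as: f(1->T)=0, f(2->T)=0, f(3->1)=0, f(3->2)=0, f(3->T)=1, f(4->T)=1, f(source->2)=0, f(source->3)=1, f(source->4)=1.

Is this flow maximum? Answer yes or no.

No

Residual path source->2->T has bottleneck 1 > 0.
Pushing 1 along it raises the flow to 3, so the given flow is not maximum.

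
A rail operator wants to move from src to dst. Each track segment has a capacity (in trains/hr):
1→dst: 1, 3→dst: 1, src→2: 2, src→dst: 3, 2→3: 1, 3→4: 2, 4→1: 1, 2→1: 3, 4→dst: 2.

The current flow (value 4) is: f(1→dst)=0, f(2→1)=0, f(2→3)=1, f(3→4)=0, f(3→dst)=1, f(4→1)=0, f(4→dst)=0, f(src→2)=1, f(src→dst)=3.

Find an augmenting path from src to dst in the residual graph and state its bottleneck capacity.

Residual along src→2→1→dst: src→2: 1, 2→1: 3, 1→dst: 1.
Bottleneck = min = 1.

src→2→1→dst, bottleneck 1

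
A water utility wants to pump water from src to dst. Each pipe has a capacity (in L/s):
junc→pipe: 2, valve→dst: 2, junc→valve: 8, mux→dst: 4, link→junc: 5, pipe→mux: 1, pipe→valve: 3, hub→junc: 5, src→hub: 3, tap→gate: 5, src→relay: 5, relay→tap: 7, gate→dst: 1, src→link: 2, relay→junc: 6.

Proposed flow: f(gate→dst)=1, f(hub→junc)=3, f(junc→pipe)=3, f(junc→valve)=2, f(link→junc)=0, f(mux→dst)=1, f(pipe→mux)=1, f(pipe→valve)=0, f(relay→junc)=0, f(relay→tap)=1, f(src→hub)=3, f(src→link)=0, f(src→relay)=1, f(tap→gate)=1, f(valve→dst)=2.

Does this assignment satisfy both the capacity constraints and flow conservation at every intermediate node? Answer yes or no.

No

Capacity violated on junc→pipe: flow 3 > capacity 2.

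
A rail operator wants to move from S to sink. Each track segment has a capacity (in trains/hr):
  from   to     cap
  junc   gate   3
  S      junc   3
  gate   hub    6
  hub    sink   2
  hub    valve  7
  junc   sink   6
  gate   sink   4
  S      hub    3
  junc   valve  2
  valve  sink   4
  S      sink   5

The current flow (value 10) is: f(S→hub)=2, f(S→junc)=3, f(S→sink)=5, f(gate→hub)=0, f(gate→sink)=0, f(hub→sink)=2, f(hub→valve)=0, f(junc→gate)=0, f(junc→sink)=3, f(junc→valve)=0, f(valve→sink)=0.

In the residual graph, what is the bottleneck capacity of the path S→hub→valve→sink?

1

Residual capacities along the path: S→hub: 1, hub→valve: 7, valve→sink: 4.
Minimum is 1.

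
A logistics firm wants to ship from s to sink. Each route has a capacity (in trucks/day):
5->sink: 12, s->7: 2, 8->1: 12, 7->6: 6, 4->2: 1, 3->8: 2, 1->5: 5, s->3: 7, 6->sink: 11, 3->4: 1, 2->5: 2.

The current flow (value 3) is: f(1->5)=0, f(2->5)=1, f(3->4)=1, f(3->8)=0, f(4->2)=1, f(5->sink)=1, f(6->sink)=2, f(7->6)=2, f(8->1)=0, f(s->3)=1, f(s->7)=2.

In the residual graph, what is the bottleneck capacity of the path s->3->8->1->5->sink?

2

Residual capacities along the path: s->3: 6, 3->8: 2, 8->1: 12, 1->5: 5, 5->sink: 11.
Minimum is 2.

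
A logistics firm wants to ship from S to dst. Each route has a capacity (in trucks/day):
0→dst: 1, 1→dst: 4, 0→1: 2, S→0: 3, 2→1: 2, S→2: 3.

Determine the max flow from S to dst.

Augment S→0→dst: bottleneck 1. Total 1.
Augment S→2→1→dst: bottleneck 2. Total 3.
Augment S→0→1→dst: bottleneck 2. Total 5.
No augmenting path remains in the residual graph.

5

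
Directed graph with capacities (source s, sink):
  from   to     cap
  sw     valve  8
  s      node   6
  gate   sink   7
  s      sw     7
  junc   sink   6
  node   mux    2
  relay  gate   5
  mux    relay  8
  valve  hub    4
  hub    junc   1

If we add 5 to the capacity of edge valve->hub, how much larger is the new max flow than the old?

0

Original max flow = 3.
Edge valve->hub does not cross the min cut (source side {hub, node, s, sw, valve}), so extra capacity there cannot help.
New max flow = 3. Increase = 0.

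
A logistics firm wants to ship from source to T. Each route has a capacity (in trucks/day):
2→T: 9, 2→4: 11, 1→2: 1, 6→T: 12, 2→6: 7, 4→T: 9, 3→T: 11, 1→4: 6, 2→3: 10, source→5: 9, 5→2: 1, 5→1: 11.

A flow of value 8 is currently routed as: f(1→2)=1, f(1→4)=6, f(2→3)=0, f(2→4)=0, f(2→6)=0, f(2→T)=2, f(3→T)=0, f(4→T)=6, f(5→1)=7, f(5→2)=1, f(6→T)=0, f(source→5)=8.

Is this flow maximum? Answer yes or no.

Residual reachable from source: {1, 5, source}; T is not reachable.
Saturated cut: 5→2, 1→2, 1→4 with total capacity 8 = current flow value. Flow is maximum.

Yes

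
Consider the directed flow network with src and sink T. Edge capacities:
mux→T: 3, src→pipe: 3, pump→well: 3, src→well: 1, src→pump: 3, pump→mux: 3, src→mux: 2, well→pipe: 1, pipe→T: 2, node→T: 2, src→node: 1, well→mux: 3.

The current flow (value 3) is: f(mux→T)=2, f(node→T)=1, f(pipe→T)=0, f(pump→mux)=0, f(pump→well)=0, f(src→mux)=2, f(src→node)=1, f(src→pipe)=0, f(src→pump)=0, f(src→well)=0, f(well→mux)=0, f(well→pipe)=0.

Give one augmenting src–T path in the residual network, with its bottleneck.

src→pipe→T, bottleneck 2

Residual along src→pipe→T: src→pipe: 3, pipe→T: 2.
Bottleneck = min = 2.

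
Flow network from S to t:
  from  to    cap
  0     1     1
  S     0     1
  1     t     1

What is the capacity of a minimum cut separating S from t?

1

Max flow = 1 (via 1 augmenting path).
In the residual at optimum, the set reachable from S is {S}.
Cut edges: S→0 (cap 1). Sum = 1.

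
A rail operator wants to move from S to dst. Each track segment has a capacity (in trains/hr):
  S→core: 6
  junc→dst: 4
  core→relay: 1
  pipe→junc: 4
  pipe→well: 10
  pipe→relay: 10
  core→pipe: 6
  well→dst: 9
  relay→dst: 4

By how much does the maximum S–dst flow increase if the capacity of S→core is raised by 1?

1

Original max flow = 6.
After raising cap(S→core), augmenting paths through that edge carry 1 more unit.
New max flow = 7. Increase = 1.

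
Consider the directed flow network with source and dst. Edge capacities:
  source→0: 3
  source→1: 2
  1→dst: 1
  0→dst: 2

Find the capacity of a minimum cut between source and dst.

3

Max flow = 3 (via 2 augmenting paths).
In the residual at optimum, the set reachable from source is {0, 1, source}.
Cut edges: 1→dst (cap 1), 0→dst (cap 2). Sum = 3.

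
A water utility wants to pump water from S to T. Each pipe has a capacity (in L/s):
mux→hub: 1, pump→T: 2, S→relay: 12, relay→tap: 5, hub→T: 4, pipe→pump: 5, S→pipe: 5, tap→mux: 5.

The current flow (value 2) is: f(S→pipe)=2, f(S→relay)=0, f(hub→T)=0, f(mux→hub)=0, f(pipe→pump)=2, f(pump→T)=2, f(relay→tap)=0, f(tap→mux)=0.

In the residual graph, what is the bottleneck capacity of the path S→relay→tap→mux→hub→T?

1

Residual capacities along the path: S→relay: 12, relay→tap: 5, tap→mux: 5, mux→hub: 1, hub→T: 4.
Minimum is 1.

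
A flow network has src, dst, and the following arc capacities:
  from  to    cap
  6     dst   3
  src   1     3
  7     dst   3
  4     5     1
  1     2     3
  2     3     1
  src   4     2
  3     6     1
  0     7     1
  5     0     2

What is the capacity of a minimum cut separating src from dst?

Max flow = 2 (via 2 augmenting paths).
In the residual at optimum, the set reachable from src is {1, 2, 4, src}.
Cut edges: 4->5 (cap 1), 2->3 (cap 1). Sum = 2.

2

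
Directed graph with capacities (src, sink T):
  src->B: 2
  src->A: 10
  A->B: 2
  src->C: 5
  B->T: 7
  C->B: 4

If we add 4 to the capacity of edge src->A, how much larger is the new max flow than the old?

Original max flow = 7.
Edge src->A does not cross the min cut (source side {A, B, C, src}), so extra capacity there cannot help.
New max flow = 7. Increase = 0.

0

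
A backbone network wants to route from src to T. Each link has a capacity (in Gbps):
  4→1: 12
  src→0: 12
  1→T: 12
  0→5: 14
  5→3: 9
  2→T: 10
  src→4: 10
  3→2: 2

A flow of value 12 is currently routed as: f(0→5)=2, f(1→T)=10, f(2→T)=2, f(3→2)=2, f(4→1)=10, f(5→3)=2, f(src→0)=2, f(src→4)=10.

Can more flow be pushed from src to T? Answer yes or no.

No

Residual reachable from src: {0, 3, 5, src}; T is not reachable.
Saturated cut: 3→2, src→4 with total capacity 12 = current flow value. Flow is maximum.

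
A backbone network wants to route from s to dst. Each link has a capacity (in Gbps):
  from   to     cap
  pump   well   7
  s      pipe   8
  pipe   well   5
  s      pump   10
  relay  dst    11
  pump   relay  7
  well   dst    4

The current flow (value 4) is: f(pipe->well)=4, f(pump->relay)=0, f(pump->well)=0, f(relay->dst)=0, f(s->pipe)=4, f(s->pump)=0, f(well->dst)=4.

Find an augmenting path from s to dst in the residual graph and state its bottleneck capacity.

Residual along s->pump->relay->dst: s->pump: 10, pump->relay: 7, relay->dst: 11.
Bottleneck = min = 7.

s->pump->relay->dst, bottleneck 7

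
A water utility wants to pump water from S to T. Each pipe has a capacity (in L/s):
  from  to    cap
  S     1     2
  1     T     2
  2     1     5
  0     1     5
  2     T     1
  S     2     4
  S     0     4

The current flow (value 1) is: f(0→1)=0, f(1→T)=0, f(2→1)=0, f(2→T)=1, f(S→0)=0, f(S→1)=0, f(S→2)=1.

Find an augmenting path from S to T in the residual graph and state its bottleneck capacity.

Residual along S→1→T: S→1: 2, 1→T: 2.
Bottleneck = min = 2.

S→1→T, bottleneck 2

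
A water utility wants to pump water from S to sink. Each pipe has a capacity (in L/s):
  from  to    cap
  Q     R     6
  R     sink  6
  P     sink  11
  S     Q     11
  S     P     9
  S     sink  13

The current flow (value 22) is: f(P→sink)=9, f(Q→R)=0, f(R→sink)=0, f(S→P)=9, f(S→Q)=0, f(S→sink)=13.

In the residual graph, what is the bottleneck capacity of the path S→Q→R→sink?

6

Residual capacities along the path: S→Q: 11, Q→R: 6, R→sink: 6.
Minimum is 6.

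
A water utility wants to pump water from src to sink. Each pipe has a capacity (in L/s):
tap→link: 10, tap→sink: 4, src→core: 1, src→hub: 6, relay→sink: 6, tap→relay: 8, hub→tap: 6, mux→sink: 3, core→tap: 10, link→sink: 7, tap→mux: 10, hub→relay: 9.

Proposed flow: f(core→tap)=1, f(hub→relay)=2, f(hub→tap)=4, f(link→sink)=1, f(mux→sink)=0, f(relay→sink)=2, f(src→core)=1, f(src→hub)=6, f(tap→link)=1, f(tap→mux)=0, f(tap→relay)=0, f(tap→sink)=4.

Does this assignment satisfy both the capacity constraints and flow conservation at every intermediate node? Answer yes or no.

Every edge has 0 ≤ f(e) ≤ cap(e).
At each intermediate node, inflow equals outflow.

Yes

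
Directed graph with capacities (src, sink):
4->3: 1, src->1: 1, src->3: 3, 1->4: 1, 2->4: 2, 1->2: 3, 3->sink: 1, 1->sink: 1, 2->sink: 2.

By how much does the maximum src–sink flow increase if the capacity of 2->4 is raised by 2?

Original max flow = 2.
Edge 2->4 does not cross the min cut (source side {3, src}), so extra capacity there cannot help.
New max flow = 2. Increase = 0.

0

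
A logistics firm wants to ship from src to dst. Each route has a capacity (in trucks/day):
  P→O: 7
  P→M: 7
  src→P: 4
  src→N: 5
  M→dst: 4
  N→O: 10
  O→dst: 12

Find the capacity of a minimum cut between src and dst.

Max flow = 9 (via 2 augmenting paths).
In the residual at optimum, the set reachable from src is {src}.
Cut edges: src→P (cap 4), src→N (cap 5). Sum = 9.

9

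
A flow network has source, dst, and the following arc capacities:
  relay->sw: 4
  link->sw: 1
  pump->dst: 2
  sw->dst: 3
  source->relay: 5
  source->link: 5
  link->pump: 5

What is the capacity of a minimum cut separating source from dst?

5

Max flow = 5 (via 2 augmenting paths).
In the residual at optimum, the set reachable from source is {link, pump, relay, source, sw}.
Cut edges: sw->dst (cap 3), pump->dst (cap 2). Sum = 5.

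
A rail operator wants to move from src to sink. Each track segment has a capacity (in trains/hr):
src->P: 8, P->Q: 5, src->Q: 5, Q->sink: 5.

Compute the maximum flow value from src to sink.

Augment src->Q->sink: bottleneck 5. Total 5.
No augmenting path remains in the residual graph.

5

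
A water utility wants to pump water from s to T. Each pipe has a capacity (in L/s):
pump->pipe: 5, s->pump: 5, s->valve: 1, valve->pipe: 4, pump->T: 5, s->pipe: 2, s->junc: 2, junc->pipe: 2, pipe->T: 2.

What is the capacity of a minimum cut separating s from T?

7

Max flow = 7 (via 2 augmenting paths).
In the residual at optimum, the set reachable from s is {junc, pipe, s, valve}.
Cut edges: s->pump (cap 5), pipe->T (cap 2). Sum = 7.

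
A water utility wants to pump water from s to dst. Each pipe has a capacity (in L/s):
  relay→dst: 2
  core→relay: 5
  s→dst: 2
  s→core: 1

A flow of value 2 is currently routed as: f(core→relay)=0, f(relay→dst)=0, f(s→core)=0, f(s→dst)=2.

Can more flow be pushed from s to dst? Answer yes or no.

Yes

Residual path s→core→relay→dst has bottleneck 1 > 0.
Pushing 1 along it raises the flow to 3, so the given flow is not maximum.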